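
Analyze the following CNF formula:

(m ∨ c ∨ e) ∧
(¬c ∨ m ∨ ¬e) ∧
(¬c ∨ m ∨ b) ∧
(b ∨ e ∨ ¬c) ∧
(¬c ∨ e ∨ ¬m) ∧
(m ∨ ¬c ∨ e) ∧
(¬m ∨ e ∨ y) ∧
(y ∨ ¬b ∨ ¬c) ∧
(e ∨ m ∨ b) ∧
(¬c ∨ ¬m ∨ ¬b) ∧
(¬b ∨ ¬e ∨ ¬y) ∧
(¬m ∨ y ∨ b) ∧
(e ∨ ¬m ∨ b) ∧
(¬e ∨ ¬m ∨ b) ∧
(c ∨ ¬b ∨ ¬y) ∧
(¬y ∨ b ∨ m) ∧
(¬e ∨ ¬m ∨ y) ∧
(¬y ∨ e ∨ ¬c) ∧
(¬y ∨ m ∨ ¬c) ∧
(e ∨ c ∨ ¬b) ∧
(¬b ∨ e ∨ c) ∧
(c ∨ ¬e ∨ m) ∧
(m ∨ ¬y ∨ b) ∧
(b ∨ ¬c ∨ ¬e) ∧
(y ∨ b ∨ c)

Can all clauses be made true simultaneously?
No

No, the formula is not satisfiable.

No assignment of truth values to the variables can make all 25 clauses true simultaneously.

The formula is UNSAT (unsatisfiable).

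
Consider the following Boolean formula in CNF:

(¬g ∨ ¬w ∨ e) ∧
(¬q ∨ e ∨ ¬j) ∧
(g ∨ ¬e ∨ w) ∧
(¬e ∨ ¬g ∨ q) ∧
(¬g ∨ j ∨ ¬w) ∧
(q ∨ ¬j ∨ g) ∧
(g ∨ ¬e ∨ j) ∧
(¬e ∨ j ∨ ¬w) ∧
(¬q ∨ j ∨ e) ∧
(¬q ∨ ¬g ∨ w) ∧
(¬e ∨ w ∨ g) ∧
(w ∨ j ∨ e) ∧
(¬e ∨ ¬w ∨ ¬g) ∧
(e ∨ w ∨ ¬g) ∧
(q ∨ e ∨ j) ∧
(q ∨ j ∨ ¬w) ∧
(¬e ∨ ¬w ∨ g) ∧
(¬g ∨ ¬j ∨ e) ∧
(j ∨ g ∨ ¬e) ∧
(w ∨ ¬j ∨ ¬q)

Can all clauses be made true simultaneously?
No

No, the formula is not satisfiable.

No assignment of truth values to the variables can make all 20 clauses true simultaneously.

The formula is UNSAT (unsatisfiable).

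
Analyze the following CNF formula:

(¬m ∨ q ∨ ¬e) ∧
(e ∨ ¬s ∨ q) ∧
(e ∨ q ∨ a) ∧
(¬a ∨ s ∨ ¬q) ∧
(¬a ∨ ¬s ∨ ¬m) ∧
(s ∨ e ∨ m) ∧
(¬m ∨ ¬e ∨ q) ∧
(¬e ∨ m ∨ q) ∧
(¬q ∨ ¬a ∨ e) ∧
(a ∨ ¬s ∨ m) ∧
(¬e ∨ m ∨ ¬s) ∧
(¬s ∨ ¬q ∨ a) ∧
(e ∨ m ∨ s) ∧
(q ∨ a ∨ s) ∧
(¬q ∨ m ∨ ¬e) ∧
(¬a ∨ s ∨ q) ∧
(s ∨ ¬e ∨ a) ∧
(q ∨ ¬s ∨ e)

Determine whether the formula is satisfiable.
Yes

Yes, the formula is satisfiable.

One satisfying assignment is: m=True, s=False, a=False, q=True, e=False

Verification: With this assignment, all 18 clauses evaluate to true.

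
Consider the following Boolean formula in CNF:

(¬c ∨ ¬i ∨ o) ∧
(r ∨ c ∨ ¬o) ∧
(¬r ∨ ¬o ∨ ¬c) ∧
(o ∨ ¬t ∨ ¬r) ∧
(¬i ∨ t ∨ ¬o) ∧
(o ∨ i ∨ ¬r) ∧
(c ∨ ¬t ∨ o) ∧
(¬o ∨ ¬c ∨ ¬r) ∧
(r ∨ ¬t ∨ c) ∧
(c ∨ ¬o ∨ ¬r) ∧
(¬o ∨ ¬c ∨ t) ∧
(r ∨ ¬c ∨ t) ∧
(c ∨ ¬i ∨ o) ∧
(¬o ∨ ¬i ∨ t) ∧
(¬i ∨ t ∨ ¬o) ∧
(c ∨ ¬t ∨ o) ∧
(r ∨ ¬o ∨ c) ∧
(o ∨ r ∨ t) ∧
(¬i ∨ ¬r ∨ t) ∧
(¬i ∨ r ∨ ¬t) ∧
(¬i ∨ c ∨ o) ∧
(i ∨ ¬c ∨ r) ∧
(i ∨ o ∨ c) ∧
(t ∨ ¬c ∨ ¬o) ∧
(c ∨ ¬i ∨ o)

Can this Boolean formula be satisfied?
No

No, the formula is not satisfiable.

No assignment of truth values to the variables can make all 25 clauses true simultaneously.

The formula is UNSAT (unsatisfiable).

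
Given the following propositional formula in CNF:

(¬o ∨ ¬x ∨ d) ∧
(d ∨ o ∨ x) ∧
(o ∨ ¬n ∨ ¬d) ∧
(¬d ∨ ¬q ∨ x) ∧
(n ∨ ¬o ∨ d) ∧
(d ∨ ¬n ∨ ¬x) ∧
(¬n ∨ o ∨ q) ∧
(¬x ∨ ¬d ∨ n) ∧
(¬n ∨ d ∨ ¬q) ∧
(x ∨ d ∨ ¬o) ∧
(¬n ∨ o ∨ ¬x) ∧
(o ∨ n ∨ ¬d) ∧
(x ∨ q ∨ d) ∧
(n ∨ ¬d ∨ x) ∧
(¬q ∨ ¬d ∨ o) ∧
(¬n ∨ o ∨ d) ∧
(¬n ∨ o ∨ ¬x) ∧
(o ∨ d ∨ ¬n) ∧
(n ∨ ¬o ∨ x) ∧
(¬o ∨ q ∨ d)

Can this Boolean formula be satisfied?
Yes

Yes, the formula is satisfiable.

One satisfying assignment is: o=True, d=True, x=False, n=True, q=False

Verification: With this assignment, all 20 clauses evaluate to true.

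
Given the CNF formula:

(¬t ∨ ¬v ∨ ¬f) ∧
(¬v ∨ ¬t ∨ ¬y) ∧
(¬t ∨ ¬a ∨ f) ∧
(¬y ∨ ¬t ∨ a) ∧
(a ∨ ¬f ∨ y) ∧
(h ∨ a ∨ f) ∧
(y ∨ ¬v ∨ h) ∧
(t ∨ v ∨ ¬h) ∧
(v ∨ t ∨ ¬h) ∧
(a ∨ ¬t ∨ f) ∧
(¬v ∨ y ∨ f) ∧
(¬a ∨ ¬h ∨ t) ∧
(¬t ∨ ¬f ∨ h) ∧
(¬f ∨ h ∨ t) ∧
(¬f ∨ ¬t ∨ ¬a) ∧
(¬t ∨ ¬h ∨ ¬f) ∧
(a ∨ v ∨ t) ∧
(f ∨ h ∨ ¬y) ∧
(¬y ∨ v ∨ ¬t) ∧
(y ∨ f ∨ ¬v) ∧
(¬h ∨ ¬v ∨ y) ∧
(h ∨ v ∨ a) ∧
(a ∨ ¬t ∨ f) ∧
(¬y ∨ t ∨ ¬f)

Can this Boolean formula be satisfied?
Yes

Yes, the formula is satisfiable.

One satisfying assignment is: a=False, h=True, f=False, y=True, t=False, v=True

Verification: With this assignment, all 24 clauses evaluate to true.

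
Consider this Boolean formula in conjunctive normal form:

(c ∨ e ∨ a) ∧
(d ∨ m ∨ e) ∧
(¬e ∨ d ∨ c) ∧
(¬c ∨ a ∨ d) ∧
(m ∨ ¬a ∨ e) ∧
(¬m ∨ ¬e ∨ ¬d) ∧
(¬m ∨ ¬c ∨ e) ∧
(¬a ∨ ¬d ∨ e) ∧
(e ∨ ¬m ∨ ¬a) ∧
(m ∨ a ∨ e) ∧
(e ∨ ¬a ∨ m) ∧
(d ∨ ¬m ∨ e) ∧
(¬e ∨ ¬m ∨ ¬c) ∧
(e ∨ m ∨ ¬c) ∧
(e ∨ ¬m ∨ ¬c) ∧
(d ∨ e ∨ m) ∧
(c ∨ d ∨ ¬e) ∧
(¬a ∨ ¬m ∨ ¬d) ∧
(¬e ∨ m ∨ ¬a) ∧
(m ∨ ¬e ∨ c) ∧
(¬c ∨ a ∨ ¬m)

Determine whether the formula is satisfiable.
Yes

Yes, the formula is satisfiable.

One satisfying assignment is: e=True, d=True, m=False, a=False, c=True

Verification: With this assignment, all 21 clauses evaluate to true.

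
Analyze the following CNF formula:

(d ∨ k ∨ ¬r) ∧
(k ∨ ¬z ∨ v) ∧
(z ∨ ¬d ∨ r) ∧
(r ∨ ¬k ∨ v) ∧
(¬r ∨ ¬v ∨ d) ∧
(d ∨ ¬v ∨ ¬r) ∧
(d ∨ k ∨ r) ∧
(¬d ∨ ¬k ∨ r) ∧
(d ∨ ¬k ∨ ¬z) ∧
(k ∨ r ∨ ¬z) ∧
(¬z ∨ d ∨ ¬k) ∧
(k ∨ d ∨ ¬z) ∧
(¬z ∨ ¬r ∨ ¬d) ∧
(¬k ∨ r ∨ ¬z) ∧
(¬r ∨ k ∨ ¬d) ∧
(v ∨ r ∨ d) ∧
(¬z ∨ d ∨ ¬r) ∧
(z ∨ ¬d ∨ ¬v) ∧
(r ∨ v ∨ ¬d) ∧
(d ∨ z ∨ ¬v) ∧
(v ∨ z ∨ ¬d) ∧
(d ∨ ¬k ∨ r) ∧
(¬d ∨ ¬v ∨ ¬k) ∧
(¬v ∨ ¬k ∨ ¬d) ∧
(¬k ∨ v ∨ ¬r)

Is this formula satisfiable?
No

No, the formula is not satisfiable.

No assignment of truth values to the variables can make all 25 clauses true simultaneously.

The formula is UNSAT (unsatisfiable).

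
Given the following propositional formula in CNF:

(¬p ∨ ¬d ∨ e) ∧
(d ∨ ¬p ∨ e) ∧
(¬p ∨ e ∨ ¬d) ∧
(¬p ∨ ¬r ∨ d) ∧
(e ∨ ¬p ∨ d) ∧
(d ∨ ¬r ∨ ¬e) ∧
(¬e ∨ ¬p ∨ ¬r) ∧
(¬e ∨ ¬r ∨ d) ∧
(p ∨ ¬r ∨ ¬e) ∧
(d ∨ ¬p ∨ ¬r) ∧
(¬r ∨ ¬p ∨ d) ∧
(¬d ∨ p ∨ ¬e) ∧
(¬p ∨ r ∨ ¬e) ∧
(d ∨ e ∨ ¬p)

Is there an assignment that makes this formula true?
Yes

Yes, the formula is satisfiable.

One satisfying assignment is: d=False, p=False, e=False, r=False

Verification: With this assignment, all 14 clauses evaluate to true.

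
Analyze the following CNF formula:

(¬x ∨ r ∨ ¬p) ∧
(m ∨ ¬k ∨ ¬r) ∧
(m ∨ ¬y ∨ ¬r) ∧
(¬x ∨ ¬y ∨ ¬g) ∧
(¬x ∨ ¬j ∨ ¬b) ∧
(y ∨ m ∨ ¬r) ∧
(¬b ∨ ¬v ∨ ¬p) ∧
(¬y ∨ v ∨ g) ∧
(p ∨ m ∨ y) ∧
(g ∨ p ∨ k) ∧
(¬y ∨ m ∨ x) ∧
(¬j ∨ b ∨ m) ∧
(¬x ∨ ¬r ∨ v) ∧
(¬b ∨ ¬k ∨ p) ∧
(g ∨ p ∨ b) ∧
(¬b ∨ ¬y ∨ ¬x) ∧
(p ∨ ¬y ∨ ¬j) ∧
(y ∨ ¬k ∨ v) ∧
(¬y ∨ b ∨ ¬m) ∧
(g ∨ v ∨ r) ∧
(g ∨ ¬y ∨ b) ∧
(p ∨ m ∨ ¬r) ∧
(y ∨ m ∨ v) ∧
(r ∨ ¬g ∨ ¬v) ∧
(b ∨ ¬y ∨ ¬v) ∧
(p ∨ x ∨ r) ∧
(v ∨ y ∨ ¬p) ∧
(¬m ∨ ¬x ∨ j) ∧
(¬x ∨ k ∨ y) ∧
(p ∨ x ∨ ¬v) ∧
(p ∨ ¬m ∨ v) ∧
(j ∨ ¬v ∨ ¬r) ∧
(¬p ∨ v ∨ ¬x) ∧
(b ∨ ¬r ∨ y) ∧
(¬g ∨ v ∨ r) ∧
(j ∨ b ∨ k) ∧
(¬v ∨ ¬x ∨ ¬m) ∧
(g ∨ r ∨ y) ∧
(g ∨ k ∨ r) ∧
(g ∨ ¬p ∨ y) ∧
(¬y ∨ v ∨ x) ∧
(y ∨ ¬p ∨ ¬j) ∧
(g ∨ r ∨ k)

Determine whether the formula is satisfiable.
No

No, the formula is not satisfiable.

No assignment of truth values to the variables can make all 43 clauses true simultaneously.

The formula is UNSAT (unsatisfiable).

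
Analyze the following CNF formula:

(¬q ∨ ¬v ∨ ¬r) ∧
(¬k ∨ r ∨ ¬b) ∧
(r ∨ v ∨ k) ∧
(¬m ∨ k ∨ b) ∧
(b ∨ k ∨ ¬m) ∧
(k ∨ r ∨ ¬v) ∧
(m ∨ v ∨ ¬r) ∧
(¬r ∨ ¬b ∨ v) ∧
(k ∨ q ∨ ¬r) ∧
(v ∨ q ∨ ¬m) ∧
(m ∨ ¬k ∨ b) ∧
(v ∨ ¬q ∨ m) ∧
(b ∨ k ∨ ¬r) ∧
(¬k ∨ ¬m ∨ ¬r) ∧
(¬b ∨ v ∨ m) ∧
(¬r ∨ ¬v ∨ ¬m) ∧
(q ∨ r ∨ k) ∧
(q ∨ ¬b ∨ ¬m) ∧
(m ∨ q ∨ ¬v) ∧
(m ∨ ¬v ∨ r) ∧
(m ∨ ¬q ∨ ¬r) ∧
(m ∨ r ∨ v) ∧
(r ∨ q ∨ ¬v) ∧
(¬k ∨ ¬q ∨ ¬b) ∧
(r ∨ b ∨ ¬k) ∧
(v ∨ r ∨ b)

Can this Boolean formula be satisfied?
No

No, the formula is not satisfiable.

No assignment of truth values to the variables can make all 26 clauses true simultaneously.

The formula is UNSAT (unsatisfiable).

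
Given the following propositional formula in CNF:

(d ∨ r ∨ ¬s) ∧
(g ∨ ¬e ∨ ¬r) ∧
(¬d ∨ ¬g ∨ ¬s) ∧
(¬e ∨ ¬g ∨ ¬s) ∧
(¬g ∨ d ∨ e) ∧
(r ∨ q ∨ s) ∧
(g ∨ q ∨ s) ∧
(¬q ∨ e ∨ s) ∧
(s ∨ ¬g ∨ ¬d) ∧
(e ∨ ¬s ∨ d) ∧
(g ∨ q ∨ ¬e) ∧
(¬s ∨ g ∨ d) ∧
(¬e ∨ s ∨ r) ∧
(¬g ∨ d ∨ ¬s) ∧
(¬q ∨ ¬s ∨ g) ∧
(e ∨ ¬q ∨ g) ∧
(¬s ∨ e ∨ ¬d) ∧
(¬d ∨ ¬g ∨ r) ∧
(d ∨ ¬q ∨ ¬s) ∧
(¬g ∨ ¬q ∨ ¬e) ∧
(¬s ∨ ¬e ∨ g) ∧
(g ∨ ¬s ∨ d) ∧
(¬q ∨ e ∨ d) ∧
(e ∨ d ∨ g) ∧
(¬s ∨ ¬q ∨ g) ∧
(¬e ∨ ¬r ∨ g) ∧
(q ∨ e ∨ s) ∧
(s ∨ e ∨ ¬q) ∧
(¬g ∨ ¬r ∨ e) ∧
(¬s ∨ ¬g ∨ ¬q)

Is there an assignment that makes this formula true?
Yes

Yes, the formula is satisfiable.

One satisfying assignment is: g=True, d=False, e=True, s=False, q=False, r=True

Verification: With this assignment, all 30 clauses evaluate to true.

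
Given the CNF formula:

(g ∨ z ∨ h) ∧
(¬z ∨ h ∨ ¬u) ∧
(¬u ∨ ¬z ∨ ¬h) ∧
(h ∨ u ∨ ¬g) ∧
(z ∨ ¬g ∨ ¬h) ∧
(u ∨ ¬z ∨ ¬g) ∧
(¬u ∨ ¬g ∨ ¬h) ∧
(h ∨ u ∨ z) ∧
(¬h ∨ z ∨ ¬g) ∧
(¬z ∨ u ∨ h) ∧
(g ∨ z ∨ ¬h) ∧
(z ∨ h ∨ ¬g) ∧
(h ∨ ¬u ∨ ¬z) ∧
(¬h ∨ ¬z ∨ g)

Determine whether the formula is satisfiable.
No

No, the formula is not satisfiable.

No assignment of truth values to the variables can make all 14 clauses true simultaneously.

The formula is UNSAT (unsatisfiable).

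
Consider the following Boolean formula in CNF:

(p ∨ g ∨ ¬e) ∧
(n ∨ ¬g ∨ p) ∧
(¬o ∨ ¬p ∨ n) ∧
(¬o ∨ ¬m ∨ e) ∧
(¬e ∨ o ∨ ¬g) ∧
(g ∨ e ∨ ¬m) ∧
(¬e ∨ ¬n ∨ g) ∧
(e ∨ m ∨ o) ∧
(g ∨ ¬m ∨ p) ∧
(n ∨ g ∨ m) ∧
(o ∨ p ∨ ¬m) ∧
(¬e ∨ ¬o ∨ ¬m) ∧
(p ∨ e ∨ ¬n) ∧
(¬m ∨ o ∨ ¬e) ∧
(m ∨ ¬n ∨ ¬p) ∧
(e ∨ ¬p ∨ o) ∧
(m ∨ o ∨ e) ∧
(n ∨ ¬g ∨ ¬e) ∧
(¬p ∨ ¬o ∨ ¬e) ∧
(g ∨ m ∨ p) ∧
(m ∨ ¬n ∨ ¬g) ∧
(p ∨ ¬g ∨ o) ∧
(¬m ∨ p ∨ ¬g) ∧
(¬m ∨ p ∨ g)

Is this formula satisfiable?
No

No, the formula is not satisfiable.

No assignment of truth values to the variables can make all 24 clauses true simultaneously.

The formula is UNSAT (unsatisfiable).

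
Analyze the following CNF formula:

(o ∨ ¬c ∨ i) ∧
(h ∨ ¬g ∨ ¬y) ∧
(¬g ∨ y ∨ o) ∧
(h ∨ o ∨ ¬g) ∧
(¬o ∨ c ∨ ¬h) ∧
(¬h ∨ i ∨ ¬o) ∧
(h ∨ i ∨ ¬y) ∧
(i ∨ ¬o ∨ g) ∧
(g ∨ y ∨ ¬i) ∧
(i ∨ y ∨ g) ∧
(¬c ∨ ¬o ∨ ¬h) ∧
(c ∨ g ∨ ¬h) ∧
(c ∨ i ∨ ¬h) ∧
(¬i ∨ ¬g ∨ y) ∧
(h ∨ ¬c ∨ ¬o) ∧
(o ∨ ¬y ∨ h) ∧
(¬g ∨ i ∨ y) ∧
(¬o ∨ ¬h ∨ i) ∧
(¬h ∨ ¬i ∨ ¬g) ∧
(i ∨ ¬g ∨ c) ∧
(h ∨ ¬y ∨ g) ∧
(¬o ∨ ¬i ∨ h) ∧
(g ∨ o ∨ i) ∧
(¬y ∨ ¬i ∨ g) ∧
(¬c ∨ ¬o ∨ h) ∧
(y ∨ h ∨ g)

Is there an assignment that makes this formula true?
No

No, the formula is not satisfiable.

No assignment of truth values to the variables can make all 26 clauses true simultaneously.

The formula is UNSAT (unsatisfiable).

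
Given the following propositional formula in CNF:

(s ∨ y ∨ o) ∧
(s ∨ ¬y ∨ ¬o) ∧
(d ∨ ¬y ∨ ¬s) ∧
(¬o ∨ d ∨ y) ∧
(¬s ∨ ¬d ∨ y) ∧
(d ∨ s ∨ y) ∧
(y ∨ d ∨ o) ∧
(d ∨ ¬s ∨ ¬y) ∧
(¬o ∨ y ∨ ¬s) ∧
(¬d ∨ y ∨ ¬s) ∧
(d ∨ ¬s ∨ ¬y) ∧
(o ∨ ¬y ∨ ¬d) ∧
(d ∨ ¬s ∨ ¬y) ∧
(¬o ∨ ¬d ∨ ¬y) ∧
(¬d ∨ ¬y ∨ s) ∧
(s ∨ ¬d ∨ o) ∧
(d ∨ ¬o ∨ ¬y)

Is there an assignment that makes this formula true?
Yes

Yes, the formula is satisfiable.

One satisfying assignment is: s=False, y=True, o=False, d=False

Verification: With this assignment, all 17 clauses evaluate to true.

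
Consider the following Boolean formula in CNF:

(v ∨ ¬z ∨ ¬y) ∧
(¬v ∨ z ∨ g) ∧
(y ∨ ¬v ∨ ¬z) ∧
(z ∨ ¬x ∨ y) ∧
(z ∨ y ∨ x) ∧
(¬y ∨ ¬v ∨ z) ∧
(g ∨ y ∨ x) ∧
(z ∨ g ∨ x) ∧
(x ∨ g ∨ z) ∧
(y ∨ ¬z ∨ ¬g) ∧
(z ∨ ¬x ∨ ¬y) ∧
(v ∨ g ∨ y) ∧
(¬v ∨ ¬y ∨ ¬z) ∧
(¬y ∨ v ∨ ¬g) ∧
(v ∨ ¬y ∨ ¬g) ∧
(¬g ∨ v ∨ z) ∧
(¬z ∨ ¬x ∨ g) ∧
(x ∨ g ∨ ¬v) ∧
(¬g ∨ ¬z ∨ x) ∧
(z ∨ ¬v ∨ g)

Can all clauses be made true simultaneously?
No

No, the formula is not satisfiable.

No assignment of truth values to the variables can make all 20 clauses true simultaneously.

The formula is UNSAT (unsatisfiable).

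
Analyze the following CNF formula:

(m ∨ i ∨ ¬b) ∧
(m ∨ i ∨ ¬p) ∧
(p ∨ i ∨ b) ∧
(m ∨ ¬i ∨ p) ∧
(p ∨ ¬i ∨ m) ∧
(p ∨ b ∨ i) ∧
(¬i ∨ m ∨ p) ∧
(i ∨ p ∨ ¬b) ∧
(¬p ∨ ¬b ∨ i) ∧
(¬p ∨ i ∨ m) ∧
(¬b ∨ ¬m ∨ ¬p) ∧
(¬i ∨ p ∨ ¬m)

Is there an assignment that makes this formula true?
Yes

Yes, the formula is satisfiable.

One satisfying assignment is: i=True, p=True, b=True, m=False

Verification: With this assignment, all 12 clauses evaluate to true.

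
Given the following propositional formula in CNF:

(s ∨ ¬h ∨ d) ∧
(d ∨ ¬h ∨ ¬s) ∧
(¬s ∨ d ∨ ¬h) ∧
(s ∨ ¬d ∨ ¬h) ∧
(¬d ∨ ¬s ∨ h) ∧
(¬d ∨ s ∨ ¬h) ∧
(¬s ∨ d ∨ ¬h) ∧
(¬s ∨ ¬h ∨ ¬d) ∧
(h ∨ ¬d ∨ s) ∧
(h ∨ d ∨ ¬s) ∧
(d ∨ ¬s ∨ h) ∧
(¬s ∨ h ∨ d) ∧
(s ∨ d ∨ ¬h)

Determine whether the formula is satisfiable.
Yes

Yes, the formula is satisfiable.

One satisfying assignment is: s=False, h=False, d=False

Verification: With this assignment, all 13 clauses evaluate to true.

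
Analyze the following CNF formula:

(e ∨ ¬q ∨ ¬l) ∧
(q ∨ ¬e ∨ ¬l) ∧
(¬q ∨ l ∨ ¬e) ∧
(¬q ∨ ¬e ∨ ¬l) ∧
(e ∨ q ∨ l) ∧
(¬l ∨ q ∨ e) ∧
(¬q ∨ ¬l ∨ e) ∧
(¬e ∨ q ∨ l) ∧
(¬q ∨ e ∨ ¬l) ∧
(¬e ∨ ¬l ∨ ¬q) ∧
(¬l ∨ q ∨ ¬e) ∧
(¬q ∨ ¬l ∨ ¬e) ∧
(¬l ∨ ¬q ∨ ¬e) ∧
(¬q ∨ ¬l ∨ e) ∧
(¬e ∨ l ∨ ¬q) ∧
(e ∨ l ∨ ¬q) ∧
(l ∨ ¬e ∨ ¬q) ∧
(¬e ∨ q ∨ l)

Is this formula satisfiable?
No

No, the formula is not satisfiable.

No assignment of truth values to the variables can make all 18 clauses true simultaneously.

The formula is UNSAT (unsatisfiable).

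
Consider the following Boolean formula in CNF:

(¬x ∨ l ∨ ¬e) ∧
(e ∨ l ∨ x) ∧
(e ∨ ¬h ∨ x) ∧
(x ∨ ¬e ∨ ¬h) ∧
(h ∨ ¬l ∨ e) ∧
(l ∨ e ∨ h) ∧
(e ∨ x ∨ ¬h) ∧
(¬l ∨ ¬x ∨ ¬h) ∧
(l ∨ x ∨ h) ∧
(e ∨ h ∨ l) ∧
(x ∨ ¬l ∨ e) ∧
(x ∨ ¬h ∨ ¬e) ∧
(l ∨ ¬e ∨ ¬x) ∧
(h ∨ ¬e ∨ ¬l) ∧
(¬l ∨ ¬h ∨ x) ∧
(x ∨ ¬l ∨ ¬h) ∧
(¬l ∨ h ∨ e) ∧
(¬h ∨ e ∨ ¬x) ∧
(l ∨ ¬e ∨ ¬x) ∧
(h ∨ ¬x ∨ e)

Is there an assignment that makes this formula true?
No

No, the formula is not satisfiable.

No assignment of truth values to the variables can make all 20 clauses true simultaneously.

The formula is UNSAT (unsatisfiable).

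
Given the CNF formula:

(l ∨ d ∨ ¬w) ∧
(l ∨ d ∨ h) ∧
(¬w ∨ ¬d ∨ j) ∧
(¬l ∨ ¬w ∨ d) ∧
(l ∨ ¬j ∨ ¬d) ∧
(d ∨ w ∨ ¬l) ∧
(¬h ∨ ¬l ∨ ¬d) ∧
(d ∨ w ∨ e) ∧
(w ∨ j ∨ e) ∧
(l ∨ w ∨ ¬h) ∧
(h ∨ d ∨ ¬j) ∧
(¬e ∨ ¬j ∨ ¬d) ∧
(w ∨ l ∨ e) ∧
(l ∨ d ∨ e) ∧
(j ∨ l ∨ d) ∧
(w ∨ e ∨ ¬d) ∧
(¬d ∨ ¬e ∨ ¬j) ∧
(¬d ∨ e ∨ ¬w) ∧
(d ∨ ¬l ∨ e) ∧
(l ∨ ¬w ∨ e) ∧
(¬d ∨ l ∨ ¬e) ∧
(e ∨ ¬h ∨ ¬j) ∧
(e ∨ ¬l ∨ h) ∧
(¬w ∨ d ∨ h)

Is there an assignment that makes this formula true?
Yes

Yes, the formula is satisfiable.

One satisfying assignment is: e=True, h=False, j=False, l=True, d=True, w=False

Verification: With this assignment, all 24 clauses evaluate to true.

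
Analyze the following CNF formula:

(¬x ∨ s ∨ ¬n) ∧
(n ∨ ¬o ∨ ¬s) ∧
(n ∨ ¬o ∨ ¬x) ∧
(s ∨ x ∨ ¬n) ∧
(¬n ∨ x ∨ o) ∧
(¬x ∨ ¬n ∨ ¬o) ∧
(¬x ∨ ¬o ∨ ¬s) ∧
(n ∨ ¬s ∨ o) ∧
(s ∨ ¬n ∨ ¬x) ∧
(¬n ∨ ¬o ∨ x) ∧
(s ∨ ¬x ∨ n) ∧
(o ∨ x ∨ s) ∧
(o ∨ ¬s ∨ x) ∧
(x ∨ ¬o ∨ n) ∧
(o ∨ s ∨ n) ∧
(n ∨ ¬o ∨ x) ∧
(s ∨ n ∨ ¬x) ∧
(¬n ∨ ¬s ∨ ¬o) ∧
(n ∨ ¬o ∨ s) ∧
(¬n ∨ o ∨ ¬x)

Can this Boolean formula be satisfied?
No

No, the formula is not satisfiable.

No assignment of truth values to the variables can make all 20 clauses true simultaneously.

The formula is UNSAT (unsatisfiable).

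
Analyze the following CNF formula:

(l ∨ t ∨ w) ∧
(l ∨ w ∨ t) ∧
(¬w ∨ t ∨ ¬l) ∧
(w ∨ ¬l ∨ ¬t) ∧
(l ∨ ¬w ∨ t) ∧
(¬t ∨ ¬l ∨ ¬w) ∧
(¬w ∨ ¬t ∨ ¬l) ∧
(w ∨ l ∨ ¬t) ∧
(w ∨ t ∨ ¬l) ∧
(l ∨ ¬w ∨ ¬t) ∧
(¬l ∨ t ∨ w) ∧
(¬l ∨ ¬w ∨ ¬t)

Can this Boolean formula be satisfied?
No

No, the formula is not satisfiable.

No assignment of truth values to the variables can make all 12 clauses true simultaneously.

The formula is UNSAT (unsatisfiable).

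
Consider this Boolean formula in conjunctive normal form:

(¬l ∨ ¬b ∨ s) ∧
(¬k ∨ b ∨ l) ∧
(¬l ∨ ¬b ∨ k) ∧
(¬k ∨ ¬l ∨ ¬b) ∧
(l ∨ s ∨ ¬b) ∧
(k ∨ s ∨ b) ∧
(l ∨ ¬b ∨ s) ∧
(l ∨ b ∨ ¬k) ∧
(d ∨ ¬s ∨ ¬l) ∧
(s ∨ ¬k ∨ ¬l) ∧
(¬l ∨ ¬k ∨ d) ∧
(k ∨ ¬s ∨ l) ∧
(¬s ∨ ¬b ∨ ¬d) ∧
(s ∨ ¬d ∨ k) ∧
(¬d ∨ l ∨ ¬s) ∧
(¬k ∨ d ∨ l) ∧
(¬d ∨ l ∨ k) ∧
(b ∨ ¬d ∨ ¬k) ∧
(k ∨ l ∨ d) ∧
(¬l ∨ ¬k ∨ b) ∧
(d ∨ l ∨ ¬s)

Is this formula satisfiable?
Yes

Yes, the formula is satisfiable.

One satisfying assignment is: l=True, d=True, b=False, s=True, k=False

Verification: With this assignment, all 21 clauses evaluate to true.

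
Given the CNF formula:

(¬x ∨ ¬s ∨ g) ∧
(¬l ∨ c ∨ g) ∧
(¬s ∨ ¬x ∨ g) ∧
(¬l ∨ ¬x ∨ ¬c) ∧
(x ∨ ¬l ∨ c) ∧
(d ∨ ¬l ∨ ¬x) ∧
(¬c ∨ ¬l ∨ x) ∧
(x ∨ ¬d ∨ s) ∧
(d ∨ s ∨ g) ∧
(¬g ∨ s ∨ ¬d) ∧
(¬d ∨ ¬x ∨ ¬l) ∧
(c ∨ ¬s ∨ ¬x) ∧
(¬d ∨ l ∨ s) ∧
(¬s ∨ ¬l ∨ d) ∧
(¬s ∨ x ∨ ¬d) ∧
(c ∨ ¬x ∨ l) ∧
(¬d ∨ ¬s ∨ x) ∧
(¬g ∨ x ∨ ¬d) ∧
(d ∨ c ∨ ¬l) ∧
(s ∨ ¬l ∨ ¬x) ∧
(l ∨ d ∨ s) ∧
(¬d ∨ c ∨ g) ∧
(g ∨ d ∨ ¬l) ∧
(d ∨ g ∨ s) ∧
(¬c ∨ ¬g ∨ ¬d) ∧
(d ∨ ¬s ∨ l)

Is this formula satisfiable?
No

No, the formula is not satisfiable.

No assignment of truth values to the variables can make all 26 clauses true simultaneously.

The formula is UNSAT (unsatisfiable).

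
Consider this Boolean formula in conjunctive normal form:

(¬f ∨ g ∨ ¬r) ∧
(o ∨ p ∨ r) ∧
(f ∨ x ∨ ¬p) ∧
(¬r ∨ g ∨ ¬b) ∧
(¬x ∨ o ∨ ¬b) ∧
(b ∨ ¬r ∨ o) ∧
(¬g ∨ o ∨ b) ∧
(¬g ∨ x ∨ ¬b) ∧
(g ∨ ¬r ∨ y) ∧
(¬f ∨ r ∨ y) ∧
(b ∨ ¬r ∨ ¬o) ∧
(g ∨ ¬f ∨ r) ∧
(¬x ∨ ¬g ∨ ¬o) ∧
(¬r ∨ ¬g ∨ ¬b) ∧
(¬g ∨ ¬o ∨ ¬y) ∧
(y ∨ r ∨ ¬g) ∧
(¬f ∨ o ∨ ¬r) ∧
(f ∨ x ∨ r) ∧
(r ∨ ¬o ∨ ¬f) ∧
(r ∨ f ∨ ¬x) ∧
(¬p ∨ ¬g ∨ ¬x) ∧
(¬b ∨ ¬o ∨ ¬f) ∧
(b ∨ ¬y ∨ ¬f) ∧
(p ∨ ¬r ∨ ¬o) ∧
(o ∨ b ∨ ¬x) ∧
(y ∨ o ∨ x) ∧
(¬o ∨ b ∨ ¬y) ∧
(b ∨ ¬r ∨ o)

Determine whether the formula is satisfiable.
No

No, the formula is not satisfiable.

No assignment of truth values to the variables can make all 28 clauses true simultaneously.

The formula is UNSAT (unsatisfiable).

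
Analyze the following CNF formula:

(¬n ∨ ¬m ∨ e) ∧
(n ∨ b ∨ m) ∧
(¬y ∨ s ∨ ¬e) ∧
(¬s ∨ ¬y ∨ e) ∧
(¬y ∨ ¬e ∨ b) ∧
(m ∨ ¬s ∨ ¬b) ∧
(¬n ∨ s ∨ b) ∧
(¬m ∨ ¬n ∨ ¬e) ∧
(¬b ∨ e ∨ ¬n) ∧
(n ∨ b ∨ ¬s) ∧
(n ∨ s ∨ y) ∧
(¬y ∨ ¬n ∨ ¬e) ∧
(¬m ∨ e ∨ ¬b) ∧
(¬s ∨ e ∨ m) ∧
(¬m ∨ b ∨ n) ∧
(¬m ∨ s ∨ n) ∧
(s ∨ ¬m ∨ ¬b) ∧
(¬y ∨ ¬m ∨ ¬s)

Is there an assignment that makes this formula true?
Yes

Yes, the formula is satisfiable.

One satisfying assignment is: n=True, y=False, e=True, m=False, b=True, s=False

Verification: With this assignment, all 18 clauses evaluate to true.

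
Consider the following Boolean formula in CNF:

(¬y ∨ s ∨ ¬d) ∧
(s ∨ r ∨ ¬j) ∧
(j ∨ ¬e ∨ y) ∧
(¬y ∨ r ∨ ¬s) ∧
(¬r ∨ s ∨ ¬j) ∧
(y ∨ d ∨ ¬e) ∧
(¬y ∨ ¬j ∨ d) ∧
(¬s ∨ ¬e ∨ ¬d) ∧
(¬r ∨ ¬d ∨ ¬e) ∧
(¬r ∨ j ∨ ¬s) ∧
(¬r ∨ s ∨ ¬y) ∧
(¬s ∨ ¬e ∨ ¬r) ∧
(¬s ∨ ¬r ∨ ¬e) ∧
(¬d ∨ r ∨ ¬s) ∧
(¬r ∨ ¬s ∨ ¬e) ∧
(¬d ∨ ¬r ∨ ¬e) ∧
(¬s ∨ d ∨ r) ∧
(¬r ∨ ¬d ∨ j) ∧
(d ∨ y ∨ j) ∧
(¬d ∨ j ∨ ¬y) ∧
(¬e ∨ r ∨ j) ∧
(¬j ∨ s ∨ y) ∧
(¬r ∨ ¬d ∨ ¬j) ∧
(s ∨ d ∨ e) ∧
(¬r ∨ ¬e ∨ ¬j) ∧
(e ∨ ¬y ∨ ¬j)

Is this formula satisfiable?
Yes

Yes, the formula is satisfiable.

One satisfying assignment is: d=True, s=False, y=False, e=False, j=False, r=False

Verification: With this assignment, all 26 clauses evaluate to true.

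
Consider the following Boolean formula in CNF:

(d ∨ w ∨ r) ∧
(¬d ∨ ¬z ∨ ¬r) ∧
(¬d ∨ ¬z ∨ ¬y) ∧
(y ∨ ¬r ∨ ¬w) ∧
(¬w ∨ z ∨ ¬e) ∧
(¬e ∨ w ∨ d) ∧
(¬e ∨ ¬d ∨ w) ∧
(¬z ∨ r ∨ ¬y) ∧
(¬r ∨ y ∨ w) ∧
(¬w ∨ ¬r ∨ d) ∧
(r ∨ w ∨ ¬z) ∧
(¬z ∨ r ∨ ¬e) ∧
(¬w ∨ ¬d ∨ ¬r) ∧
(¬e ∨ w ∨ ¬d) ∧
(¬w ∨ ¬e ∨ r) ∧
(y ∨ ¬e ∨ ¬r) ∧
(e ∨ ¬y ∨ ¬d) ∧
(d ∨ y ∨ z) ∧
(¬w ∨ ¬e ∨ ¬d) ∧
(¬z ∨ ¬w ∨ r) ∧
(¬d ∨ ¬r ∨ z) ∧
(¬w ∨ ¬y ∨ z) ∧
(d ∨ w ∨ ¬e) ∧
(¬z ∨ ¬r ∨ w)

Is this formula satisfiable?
Yes

Yes, the formula is satisfiable.

One satisfying assignment is: y=False, w=False, e=False, r=False, d=True, z=False

Verification: With this assignment, all 24 clauses evaluate to true.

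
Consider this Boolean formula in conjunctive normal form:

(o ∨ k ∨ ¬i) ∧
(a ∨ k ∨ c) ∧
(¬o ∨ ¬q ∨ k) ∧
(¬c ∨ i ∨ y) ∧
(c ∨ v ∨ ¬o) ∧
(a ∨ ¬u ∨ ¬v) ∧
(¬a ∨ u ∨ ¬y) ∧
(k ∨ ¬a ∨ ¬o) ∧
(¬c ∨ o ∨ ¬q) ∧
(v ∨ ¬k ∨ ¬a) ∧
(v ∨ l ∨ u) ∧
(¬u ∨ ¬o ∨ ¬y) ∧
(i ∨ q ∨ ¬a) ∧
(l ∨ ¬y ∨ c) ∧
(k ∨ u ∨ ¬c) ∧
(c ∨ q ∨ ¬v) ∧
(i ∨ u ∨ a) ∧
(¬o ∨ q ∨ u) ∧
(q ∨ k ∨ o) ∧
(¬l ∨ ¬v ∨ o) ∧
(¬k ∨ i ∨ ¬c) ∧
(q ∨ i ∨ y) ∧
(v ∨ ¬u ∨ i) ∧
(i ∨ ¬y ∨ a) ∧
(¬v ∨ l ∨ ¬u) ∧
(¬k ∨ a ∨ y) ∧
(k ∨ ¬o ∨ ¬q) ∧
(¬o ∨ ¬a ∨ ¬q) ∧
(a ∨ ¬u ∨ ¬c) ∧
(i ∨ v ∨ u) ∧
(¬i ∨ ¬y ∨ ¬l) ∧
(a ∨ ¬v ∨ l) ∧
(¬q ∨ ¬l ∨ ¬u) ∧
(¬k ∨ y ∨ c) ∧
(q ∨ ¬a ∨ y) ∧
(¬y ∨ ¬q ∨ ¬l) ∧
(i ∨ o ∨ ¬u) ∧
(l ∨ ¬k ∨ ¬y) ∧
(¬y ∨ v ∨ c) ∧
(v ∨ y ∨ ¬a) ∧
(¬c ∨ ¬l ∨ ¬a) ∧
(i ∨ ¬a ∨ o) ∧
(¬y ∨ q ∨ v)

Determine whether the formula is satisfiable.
No

No, the formula is not satisfiable.

No assignment of truth values to the variables can make all 43 clauses true simultaneously.

The formula is UNSAT (unsatisfiable).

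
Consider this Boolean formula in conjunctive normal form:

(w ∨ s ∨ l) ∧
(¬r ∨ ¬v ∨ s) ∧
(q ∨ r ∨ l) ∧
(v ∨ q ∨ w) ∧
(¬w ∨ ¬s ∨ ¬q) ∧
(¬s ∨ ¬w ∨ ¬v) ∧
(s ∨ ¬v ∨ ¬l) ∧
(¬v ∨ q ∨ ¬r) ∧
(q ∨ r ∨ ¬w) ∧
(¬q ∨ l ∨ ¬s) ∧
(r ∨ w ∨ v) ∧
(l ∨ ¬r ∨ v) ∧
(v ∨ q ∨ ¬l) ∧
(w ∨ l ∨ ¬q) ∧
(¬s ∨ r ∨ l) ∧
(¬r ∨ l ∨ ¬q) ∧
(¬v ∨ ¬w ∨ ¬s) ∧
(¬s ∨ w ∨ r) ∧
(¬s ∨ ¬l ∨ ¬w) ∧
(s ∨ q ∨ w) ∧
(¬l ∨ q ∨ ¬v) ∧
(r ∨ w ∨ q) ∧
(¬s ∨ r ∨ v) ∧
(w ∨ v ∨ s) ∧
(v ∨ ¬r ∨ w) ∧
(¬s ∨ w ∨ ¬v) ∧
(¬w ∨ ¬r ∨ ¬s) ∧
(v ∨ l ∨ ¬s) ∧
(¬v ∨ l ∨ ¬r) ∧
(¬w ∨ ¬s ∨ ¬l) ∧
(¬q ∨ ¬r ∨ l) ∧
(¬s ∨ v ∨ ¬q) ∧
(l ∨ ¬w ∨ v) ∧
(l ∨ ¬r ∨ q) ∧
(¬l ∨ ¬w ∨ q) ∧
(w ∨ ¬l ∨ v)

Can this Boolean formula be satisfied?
Yes

Yes, the formula is satisfiable.

One satisfying assignment is: s=False, w=True, r=False, l=False, v=True, q=True

Verification: With this assignment, all 36 clauses evaluate to true.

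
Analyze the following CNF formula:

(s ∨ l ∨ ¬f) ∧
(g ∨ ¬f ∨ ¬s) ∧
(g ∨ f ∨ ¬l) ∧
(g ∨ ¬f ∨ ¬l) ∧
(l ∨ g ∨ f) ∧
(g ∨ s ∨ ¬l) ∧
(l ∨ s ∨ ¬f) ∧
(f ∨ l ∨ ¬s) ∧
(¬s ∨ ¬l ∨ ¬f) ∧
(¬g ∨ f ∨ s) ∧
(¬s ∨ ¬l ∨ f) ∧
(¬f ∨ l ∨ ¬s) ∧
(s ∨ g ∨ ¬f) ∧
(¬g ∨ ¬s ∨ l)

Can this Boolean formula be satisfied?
Yes

Yes, the formula is satisfiable.

One satisfying assignment is: g=True, f=True, s=False, l=True

Verification: With this assignment, all 14 clauses evaluate to true.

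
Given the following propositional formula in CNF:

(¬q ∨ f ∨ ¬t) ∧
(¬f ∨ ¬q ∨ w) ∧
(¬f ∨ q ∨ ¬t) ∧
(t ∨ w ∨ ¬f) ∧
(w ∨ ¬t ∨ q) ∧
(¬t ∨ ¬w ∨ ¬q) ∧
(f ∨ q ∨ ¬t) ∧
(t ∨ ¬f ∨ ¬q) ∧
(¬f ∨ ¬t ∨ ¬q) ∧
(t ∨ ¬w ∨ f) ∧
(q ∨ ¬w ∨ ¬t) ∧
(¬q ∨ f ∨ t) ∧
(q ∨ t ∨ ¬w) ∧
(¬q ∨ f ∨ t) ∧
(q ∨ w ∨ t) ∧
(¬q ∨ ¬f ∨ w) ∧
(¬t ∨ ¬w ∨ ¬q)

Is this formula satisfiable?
No

No, the formula is not satisfiable.

No assignment of truth values to the variables can make all 17 clauses true simultaneously.

The formula is UNSAT (unsatisfiable).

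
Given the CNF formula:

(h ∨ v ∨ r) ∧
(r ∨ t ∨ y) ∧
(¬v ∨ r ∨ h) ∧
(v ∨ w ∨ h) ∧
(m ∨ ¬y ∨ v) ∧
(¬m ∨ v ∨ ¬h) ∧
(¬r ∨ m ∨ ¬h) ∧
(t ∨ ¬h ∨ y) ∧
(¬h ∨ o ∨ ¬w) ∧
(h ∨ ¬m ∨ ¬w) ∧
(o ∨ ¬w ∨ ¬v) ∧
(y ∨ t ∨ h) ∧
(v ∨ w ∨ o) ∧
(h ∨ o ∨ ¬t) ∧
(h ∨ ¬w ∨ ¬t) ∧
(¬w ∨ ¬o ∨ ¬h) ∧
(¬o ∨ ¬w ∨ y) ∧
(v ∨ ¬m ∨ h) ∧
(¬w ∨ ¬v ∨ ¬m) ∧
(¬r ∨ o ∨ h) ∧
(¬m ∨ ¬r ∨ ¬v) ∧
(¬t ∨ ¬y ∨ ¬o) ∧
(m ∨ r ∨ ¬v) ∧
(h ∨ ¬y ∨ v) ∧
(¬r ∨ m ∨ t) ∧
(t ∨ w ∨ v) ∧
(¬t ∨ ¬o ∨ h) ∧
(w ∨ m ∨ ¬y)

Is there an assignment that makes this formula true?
Yes

Yes, the formula is satisfiable.

One satisfying assignment is: w=False, v=True, y=False, m=True, o=False, r=False, h=True, t=True

Verification: With this assignment, all 28 clauses evaluate to true.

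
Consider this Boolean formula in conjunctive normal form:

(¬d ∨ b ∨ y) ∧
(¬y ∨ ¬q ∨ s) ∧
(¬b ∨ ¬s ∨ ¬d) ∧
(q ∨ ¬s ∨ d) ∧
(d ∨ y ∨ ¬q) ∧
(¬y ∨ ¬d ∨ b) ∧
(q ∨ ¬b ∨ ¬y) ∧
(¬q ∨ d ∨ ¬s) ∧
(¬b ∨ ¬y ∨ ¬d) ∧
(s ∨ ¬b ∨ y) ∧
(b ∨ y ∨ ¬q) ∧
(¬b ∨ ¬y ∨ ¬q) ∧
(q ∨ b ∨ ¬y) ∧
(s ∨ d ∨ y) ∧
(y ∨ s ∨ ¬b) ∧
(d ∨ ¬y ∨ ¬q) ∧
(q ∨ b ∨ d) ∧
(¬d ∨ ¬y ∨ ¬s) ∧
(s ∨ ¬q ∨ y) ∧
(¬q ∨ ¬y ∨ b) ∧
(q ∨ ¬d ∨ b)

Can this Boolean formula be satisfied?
No

No, the formula is not satisfiable.

No assignment of truth values to the variables can make all 21 clauses true simultaneously.

The formula is UNSAT (unsatisfiable).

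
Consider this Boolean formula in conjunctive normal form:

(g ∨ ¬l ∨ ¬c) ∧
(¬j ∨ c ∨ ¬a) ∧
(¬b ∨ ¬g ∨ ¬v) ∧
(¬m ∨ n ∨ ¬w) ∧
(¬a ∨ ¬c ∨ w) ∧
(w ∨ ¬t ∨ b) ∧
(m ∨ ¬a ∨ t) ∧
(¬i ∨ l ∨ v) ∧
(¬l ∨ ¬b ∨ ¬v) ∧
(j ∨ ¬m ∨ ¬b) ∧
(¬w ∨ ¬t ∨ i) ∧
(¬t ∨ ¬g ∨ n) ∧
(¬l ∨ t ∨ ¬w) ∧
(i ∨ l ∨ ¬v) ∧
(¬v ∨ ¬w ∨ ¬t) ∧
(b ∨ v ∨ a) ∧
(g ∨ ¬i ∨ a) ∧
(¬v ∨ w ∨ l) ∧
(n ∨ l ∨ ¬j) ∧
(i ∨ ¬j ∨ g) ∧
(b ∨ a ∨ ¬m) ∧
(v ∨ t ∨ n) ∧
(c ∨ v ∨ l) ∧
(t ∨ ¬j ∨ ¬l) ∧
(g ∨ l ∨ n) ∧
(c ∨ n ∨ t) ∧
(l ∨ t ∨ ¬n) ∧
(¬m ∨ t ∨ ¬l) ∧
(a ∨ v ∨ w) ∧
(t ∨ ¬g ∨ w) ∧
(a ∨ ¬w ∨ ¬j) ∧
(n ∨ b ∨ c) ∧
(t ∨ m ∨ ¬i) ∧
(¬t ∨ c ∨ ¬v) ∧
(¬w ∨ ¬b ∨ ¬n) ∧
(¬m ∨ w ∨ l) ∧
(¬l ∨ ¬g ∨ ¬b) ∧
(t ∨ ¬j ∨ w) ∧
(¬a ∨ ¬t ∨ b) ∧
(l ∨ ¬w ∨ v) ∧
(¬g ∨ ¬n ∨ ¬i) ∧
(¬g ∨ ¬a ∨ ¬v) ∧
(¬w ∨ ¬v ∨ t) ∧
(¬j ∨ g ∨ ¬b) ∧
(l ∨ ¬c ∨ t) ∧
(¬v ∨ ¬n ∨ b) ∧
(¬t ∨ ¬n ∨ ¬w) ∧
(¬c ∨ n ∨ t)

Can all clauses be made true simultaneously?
Yes

Yes, the formula is satisfiable.

One satisfying assignment is: b=True, n=False, a=True, t=True, m=False, w=True, i=True, j=False, v=False, l=True, g=False, c=False

Verification: With this assignment, all 48 clauses evaluate to true.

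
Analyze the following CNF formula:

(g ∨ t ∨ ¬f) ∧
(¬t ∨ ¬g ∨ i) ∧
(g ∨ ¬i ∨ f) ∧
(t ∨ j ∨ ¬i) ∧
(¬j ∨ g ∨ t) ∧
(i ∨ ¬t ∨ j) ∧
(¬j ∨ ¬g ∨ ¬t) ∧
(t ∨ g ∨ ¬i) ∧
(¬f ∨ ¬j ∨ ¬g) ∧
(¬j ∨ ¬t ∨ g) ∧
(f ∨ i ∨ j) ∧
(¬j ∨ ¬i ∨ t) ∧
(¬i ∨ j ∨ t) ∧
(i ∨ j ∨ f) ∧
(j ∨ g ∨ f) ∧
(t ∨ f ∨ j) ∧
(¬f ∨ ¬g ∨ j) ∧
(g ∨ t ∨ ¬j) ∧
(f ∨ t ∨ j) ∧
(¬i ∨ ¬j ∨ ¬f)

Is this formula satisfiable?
Yes

Yes, the formula is satisfiable.

One satisfying assignment is: t=True, g=True, j=False, f=False, i=True

Verification: With this assignment, all 20 clauses evaluate to true.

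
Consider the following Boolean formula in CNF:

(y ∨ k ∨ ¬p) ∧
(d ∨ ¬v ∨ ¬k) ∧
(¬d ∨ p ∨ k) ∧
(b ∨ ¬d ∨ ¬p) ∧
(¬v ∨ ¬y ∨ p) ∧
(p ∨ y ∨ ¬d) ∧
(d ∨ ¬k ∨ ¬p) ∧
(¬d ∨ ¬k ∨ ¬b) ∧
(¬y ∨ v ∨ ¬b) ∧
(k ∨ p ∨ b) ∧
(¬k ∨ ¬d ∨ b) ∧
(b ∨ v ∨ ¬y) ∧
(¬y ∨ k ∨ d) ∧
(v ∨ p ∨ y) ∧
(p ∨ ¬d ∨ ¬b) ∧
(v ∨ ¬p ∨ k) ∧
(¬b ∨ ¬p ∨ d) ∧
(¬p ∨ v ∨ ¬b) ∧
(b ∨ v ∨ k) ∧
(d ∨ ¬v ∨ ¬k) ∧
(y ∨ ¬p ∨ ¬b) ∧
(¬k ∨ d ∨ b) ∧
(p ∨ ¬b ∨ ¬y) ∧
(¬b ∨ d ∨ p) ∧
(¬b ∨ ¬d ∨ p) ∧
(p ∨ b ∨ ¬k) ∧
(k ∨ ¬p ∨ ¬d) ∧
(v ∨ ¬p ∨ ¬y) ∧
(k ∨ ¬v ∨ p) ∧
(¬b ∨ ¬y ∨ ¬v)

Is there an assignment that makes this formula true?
No

No, the formula is not satisfiable.

No assignment of truth values to the variables can make all 30 clauses true simultaneously.

The formula is UNSAT (unsatisfiable).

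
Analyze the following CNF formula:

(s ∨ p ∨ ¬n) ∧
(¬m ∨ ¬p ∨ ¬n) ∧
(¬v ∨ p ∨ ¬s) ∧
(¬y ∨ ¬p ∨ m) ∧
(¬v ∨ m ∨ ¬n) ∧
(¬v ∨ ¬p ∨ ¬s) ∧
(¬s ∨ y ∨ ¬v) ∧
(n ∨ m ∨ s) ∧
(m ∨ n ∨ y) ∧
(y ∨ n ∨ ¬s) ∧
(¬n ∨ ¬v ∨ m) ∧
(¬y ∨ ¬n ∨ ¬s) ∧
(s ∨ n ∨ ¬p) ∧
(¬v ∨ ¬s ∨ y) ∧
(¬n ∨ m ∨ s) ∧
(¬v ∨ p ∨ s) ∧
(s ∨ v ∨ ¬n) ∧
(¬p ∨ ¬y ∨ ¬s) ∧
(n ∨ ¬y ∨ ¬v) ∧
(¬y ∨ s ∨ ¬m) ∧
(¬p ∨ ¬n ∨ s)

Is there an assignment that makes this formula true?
Yes

Yes, the formula is satisfiable.

One satisfying assignment is: m=False, y=False, p=False, n=True, s=True, v=False

Verification: With this assignment, all 21 clauses evaluate to true.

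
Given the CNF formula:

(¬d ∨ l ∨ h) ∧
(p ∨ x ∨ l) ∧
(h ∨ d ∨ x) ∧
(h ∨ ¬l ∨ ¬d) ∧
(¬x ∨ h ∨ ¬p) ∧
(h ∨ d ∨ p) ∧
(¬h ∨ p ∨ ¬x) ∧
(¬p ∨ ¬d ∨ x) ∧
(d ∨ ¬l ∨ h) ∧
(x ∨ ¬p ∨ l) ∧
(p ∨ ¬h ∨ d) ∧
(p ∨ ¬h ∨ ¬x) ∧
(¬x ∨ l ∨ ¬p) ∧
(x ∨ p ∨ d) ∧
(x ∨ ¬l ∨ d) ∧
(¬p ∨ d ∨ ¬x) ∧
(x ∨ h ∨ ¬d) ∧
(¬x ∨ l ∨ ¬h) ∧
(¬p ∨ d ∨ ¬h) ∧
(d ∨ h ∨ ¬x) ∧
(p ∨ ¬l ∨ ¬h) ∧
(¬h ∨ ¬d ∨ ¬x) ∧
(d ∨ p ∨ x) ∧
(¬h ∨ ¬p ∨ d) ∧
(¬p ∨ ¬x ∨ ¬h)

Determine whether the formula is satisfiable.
No

No, the formula is not satisfiable.

No assignment of truth values to the variables can make all 25 clauses true simultaneously.

The formula is UNSAT (unsatisfiable).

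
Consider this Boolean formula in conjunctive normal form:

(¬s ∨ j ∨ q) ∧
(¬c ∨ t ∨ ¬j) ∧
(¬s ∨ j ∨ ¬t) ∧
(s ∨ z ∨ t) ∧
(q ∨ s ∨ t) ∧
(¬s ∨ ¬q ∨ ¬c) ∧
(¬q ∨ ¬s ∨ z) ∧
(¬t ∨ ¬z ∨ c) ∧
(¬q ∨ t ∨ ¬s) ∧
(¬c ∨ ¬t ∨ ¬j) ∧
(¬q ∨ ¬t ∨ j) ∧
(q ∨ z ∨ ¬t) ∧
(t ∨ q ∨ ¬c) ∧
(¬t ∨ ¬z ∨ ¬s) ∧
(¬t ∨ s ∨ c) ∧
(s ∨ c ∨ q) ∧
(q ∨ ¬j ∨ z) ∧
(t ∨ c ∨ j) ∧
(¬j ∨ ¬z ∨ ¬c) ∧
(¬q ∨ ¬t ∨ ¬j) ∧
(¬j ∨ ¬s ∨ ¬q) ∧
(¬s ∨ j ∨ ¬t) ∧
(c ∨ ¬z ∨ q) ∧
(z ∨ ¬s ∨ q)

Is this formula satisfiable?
Yes

Yes, the formula is satisfiable.

One satisfying assignment is: z=True, q=True, j=True, t=False, c=False, s=False

Verification: With this assignment, all 24 clauses evaluate to true.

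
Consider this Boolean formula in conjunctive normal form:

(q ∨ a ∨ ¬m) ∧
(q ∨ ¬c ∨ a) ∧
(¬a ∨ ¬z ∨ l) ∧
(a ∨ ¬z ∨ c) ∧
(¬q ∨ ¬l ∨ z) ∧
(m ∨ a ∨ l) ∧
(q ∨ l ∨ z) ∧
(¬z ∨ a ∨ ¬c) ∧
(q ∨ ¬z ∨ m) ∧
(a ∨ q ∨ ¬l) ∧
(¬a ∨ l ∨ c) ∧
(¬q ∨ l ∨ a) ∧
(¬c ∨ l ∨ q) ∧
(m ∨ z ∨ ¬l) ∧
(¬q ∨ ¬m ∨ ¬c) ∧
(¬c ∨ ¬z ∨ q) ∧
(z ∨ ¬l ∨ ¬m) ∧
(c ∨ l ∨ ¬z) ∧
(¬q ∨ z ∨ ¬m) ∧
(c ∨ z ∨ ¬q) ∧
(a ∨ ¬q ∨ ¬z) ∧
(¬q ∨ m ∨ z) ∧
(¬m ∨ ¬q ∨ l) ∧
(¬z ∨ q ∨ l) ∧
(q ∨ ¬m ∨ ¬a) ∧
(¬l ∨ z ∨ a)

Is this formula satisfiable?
Yes

Yes, the formula is satisfiable.

One satisfying assignment is: l=True, z=True, a=True, c=True, q=True, m=False

Verification: With this assignment, all 26 clauses evaluate to true.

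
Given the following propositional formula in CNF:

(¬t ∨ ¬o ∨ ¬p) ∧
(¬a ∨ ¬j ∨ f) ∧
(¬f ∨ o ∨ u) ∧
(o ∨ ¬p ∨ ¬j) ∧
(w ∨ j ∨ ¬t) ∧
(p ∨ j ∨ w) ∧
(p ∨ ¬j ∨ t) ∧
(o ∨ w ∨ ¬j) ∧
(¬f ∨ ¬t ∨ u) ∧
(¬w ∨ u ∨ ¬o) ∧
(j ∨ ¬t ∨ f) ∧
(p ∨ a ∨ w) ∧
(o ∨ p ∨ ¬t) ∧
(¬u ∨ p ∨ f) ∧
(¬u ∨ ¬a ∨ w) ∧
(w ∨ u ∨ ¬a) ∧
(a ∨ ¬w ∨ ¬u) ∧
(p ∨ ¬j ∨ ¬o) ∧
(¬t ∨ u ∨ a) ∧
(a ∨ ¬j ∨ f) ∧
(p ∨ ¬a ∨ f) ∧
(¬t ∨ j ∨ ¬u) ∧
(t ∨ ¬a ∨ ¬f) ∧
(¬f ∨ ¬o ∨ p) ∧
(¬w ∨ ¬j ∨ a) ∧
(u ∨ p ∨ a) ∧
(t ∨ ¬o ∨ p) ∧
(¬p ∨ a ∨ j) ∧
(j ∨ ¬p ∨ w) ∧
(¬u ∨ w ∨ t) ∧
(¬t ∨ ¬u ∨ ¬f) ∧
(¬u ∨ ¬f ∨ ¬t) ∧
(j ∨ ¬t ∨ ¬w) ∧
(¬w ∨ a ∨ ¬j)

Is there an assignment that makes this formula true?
Yes

Yes, the formula is satisfiable.

One satisfying assignment is: f=False, j=False, t=False, a=True, p=True, w=True, o=False, u=False

Verification: With this assignment, all 34 clauses evaluate to true.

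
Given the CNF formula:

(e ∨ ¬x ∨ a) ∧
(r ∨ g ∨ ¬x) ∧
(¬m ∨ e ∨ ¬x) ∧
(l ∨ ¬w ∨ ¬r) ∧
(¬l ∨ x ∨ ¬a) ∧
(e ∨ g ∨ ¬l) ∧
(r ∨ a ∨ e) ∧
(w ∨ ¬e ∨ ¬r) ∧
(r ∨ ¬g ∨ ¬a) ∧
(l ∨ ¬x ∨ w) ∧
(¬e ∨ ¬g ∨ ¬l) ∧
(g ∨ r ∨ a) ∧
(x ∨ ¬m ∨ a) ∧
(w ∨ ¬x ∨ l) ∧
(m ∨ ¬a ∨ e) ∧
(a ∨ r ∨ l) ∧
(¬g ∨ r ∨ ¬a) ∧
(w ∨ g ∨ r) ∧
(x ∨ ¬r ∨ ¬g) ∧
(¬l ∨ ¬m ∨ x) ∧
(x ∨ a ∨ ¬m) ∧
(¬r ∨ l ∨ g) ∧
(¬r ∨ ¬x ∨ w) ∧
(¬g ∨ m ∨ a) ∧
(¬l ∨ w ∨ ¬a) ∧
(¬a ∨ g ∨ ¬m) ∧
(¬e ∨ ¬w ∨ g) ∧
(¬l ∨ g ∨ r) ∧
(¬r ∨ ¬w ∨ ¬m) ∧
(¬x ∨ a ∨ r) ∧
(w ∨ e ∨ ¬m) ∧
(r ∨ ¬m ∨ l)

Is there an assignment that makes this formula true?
No

No, the formula is not satisfiable.

No assignment of truth values to the variables can make all 32 clauses true simultaneously.

The formula is UNSAT (unsatisfiable).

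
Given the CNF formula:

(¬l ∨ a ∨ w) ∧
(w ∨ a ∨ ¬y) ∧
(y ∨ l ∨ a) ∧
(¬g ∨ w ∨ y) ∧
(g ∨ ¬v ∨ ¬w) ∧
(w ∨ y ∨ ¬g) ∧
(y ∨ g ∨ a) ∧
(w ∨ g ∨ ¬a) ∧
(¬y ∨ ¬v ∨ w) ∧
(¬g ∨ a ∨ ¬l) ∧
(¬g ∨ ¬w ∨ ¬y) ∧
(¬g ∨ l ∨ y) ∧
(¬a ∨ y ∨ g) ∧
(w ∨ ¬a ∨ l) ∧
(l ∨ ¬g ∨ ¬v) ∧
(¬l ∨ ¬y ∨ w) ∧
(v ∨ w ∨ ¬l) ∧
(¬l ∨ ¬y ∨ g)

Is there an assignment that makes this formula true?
Yes

Yes, the formula is satisfiable.

One satisfying assignment is: l=False, v=False, g=False, w=True, y=True, a=False

Verification: With this assignment, all 18 clauses evaluate to true.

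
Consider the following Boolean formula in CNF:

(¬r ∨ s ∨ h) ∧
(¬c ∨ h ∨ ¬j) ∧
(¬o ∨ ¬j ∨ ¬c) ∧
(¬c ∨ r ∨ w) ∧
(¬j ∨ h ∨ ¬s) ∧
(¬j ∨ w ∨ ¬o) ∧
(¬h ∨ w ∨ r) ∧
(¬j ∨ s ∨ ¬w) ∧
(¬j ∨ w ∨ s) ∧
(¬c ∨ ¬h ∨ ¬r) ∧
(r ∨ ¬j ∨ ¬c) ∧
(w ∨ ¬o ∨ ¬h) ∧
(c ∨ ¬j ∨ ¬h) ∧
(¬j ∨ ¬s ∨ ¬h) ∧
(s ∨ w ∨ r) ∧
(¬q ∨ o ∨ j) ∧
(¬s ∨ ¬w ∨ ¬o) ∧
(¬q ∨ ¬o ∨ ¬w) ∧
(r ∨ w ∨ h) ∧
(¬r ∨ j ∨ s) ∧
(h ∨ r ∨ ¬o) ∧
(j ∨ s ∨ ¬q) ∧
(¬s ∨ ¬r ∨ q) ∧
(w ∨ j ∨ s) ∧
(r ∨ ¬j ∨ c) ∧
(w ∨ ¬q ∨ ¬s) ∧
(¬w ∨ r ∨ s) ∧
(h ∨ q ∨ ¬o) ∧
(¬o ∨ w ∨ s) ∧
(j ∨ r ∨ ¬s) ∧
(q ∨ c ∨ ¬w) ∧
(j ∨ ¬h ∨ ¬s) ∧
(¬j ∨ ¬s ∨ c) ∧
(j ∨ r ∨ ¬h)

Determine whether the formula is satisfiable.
No

No, the formula is not satisfiable.

No assignment of truth values to the variables can make all 34 clauses true simultaneously.

The formula is UNSAT (unsatisfiable).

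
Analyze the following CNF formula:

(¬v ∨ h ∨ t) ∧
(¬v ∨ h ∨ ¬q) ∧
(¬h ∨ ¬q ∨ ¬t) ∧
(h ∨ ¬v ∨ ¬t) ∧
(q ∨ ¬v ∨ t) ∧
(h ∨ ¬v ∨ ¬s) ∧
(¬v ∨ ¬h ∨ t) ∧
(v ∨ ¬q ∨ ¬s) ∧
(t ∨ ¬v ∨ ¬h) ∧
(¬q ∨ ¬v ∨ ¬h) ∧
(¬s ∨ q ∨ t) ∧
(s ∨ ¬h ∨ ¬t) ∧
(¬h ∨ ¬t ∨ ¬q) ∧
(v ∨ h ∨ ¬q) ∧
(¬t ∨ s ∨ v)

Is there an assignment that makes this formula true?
Yes

Yes, the formula is satisfiable.

One satisfying assignment is: s=False, h=False, t=False, v=False, q=False

Verification: With this assignment, all 15 clauses evaluate to true.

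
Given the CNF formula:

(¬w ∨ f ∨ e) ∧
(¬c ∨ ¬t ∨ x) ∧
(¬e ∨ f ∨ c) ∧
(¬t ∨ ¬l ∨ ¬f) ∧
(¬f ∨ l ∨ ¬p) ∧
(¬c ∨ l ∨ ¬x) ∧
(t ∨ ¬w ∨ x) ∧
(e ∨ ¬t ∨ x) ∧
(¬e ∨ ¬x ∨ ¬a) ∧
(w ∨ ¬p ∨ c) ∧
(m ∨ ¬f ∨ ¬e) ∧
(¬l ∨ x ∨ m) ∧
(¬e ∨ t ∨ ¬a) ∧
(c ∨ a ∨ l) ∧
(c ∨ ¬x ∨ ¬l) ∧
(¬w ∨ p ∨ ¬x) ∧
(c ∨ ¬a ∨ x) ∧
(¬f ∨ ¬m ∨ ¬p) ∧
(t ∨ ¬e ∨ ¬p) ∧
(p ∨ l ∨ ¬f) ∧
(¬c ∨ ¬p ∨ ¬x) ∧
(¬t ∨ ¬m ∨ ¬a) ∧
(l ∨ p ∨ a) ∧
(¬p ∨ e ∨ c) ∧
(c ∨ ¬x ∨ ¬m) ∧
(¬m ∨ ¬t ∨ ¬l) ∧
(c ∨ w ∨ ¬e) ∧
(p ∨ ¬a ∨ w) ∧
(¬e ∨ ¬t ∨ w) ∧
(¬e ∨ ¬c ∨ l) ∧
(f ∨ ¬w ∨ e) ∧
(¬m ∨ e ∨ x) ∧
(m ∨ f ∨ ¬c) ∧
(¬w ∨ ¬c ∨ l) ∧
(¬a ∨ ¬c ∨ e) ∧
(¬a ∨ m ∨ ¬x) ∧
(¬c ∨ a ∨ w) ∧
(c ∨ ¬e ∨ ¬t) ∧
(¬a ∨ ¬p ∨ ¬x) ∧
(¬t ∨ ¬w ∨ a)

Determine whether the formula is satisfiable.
No

No, the formula is not satisfiable.

No assignment of truth values to the variables can make all 40 clauses true simultaneously.

The formula is UNSAT (unsatisfiable).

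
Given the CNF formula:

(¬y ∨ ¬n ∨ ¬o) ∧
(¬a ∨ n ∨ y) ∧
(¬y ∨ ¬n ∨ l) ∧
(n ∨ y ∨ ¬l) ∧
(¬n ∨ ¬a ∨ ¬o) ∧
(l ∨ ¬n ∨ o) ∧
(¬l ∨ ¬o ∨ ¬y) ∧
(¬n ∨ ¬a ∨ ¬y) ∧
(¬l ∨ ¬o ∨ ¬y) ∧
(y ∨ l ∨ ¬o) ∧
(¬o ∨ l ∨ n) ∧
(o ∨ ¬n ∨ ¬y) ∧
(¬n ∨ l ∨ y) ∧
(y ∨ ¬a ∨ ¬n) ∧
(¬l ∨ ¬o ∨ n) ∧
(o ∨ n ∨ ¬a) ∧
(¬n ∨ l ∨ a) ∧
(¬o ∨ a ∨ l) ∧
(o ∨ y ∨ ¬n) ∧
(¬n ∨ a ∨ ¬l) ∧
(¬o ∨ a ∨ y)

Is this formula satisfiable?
Yes

Yes, the formula is satisfiable.

One satisfying assignment is: a=False, o=False, l=False, y=False, n=False

Verification: With this assignment, all 21 clauses evaluate to true.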